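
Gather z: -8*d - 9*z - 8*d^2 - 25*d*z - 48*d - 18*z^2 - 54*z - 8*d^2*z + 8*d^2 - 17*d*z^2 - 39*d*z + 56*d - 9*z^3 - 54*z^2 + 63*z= -9*z^3 + z^2*(-17*d - 72) + z*(-8*d^2 - 64*d)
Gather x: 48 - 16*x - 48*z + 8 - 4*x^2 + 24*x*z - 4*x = -4*x^2 + x*(24*z - 20) - 48*z + 56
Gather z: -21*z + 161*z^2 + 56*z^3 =56*z^3 + 161*z^2 - 21*z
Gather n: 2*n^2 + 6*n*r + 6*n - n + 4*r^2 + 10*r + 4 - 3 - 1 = 2*n^2 + n*(6*r + 5) + 4*r^2 + 10*r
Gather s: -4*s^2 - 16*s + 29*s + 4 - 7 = -4*s^2 + 13*s - 3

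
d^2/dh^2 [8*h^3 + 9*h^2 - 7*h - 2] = 48*h + 18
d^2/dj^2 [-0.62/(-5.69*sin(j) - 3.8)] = (-20.073182*sin(j)^2 + 13.40564*sin(j) + 40.146364)/(5.69*sin(j) + 3.8)^3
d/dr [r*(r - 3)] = 2*r - 3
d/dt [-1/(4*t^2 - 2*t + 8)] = (4*t - 1)/(2*(2*t^2 - t + 4)^2)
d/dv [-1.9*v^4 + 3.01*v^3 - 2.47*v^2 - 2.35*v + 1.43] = -7.6*v^3 + 9.03*v^2 - 4.94*v - 2.35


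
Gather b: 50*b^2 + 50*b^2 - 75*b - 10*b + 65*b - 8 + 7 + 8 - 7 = 100*b^2 - 20*b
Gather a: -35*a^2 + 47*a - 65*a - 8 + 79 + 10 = -35*a^2 - 18*a + 81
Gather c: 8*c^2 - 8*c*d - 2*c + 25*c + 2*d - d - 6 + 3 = 8*c^2 + c*(23 - 8*d) + d - 3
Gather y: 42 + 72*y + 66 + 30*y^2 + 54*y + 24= 30*y^2 + 126*y + 132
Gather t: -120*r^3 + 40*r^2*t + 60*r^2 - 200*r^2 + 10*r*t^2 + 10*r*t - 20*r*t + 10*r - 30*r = -120*r^3 - 140*r^2 + 10*r*t^2 - 20*r + t*(40*r^2 - 10*r)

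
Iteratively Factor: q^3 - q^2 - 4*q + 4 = (q - 1)*(q^2 - 4) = (q - 1)*(q + 2)*(q - 2)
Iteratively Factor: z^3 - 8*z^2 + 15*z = (z - 5)*(z^2 - 3*z) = z*(z - 5)*(z - 3)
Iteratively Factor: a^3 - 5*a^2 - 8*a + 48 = (a + 3)*(a^2 - 8*a + 16) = (a - 4)*(a + 3)*(a - 4)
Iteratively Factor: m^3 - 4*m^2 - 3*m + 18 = (m + 2)*(m^2 - 6*m + 9) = (m - 3)*(m + 2)*(m - 3)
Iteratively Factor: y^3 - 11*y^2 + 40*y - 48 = (y - 3)*(y^2 - 8*y + 16) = (y - 4)*(y - 3)*(y - 4)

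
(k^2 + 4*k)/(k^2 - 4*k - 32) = k/(k - 8)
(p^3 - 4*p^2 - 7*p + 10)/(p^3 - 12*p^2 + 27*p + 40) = (p^2 + p - 2)/(p^2 - 7*p - 8)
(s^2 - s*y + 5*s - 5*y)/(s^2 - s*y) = (s + 5)/s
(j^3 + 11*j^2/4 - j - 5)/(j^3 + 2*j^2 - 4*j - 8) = (j - 5/4)/(j - 2)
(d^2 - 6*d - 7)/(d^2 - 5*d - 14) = (d + 1)/(d + 2)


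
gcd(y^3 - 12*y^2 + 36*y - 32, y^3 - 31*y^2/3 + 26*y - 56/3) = y - 2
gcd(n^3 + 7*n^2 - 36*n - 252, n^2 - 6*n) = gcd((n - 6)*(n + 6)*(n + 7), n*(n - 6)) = n - 6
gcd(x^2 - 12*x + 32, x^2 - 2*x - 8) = x - 4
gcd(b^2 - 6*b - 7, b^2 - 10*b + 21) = b - 7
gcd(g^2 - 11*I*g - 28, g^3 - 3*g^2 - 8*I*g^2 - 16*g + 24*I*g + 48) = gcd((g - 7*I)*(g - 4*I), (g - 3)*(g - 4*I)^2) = g - 4*I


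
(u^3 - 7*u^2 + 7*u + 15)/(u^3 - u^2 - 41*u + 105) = (u + 1)/(u + 7)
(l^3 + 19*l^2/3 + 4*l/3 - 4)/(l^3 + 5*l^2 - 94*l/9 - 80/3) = 3*(3*l^2 + l - 2)/(9*l^2 - 9*l - 40)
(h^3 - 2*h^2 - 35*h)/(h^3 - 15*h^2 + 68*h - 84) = h*(h + 5)/(h^2 - 8*h + 12)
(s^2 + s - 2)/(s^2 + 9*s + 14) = (s - 1)/(s + 7)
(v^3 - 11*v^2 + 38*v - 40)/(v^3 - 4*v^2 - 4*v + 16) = (v - 5)/(v + 2)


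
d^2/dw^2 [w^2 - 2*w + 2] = 2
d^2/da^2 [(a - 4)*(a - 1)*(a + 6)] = 6*a + 2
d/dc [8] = 0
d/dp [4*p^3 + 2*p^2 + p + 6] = 12*p^2 + 4*p + 1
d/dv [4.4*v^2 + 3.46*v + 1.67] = 8.8*v + 3.46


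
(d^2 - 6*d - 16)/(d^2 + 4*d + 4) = (d - 8)/(d + 2)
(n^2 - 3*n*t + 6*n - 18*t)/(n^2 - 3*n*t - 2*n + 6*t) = (n + 6)/(n - 2)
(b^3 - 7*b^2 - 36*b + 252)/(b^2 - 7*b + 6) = (b^2 - b - 42)/(b - 1)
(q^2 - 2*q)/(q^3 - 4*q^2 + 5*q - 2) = q/(q^2 - 2*q + 1)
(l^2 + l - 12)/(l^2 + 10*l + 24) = (l - 3)/(l + 6)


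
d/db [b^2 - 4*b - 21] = 2*b - 4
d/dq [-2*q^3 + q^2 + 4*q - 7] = -6*q^2 + 2*q + 4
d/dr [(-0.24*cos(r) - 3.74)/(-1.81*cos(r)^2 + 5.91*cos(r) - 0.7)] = (0.4344*cos(r)^2 + 13.5388*cos(r) - 22.2714)*sin(r)/(3.2761*cos(r)^4 - 21.3942*cos(r)^3 + 37.4621*cos(r)^2 - 8.274*cos(r) + 0.49)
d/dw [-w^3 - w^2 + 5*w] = -3*w^2 - 2*w + 5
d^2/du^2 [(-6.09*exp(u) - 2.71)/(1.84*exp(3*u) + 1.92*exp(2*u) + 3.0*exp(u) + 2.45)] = (-82.4732160000001*exp(6*u) - 147.11904*exp(5*u) + 6.70425599999999*exp(4*u) + 322.097784*exp(3*u) + 235.00548*exp(2*u) + 71.36286*exp(u) - 16.636725)*exp(u)/(6.229504*exp(9*u) + 19.501056*exp(8*u) + 50.819328*exp(7*u) + 95.552448*exp(6*u) + 134.78976*exp(5*u) + 160.07904*exp(4*u) + 144.8058*exp(3*u) + 100.7244*exp(2*u) + 54.0225*exp(u) + 14.706125)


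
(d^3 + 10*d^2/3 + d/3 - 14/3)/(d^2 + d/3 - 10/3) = (3*d^2 + 4*d - 7)/(3*d - 5)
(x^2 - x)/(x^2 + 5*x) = (x - 1)/(x + 5)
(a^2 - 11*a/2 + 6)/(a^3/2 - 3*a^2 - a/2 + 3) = (2*a^2 - 11*a + 12)/(a^3 - 6*a^2 - a + 6)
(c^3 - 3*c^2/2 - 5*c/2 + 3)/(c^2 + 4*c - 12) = (2*c^2 + c - 3)/(2*(c + 6))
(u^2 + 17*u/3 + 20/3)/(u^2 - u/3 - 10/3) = (u + 4)/(u - 2)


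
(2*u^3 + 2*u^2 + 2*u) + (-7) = 2*u^3 + 2*u^2 + 2*u - 7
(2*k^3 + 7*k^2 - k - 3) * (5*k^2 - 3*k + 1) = 10*k^5 + 29*k^4 - 24*k^3 - 5*k^2 + 8*k - 3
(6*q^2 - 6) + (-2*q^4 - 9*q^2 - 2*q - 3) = -2*q^4 - 3*q^2 - 2*q - 9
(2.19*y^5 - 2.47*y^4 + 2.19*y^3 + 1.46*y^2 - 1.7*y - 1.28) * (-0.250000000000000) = -0.5475*y^5 + 0.6175*y^4 - 0.5475*y^3 - 0.365*y^2 + 0.425*y + 0.32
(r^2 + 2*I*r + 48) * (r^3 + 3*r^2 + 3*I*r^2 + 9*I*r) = r^5 + 3*r^4 + 5*I*r^4 + 42*r^3 + 15*I*r^3 + 126*r^2 + 144*I*r^2 + 432*I*r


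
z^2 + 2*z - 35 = (z - 5)*(z + 7)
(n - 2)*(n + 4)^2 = n^3 + 6*n^2 - 32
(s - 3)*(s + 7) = s^2 + 4*s - 21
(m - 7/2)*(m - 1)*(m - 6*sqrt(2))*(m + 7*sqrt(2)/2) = m^4 - 9*m^3/2 - 5*sqrt(2)*m^3/2 - 77*m^2/2 + 45*sqrt(2)*m^2/4 - 35*sqrt(2)*m/4 + 189*m - 147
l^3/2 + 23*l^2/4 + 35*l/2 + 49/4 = (l/2 + 1/2)*(l + 7/2)*(l + 7)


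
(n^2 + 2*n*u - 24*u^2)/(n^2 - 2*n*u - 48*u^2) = (-n + 4*u)/(-n + 8*u)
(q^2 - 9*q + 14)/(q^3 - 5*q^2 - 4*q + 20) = (q - 7)/(q^2 - 3*q - 10)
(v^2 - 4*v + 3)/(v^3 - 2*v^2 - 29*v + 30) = (v - 3)/(v^2 - v - 30)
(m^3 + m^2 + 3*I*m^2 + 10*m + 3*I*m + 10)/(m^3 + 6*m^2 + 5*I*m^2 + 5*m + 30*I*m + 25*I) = (m - 2*I)/(m + 5)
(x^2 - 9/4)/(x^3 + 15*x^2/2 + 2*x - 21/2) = (x - 3/2)/(x^2 + 6*x - 7)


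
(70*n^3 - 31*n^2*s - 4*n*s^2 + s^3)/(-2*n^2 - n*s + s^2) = (-35*n^2 - 2*n*s + s^2)/(n + s)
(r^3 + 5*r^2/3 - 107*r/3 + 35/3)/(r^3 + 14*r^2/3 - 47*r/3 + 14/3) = (r - 5)/(r - 2)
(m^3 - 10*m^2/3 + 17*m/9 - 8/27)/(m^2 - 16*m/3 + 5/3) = (m^2 - 3*m + 8/9)/(m - 5)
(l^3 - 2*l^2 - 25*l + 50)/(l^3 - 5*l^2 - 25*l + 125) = (l - 2)/(l - 5)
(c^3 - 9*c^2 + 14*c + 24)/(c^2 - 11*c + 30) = (c^2 - 3*c - 4)/(c - 5)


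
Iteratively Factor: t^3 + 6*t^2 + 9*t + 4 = (t + 1)*(t^2 + 5*t + 4) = (t + 1)*(t + 4)*(t + 1)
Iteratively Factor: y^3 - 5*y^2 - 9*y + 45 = (y - 3)*(y^2 - 2*y - 15) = (y - 5)*(y - 3)*(y + 3)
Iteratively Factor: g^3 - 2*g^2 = (g)*(g^2 - 2*g) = g*(g - 2)*(g)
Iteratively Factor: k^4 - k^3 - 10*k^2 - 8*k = (k + 1)*(k^3 - 2*k^2 - 8*k) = (k + 1)*(k + 2)*(k^2 - 4*k) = (k - 4)*(k + 1)*(k + 2)*(k)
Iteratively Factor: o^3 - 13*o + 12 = (o + 4)*(o^2 - 4*o + 3) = (o - 1)*(o + 4)*(o - 3)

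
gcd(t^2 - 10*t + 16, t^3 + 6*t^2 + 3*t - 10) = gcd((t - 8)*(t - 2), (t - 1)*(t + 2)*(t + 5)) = 1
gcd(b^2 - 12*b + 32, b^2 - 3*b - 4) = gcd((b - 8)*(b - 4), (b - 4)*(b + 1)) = b - 4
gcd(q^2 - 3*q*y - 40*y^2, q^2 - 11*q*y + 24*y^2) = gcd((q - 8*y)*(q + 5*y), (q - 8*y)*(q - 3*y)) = -q + 8*y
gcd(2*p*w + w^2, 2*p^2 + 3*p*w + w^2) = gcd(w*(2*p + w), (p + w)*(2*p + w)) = 2*p + w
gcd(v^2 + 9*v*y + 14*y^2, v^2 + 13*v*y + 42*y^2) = v + 7*y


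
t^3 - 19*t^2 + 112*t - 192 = (t - 8)^2*(t - 3)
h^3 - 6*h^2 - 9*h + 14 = (h - 7)*(h - 1)*(h + 2)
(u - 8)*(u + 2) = u^2 - 6*u - 16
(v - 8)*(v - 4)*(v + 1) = v^3 - 11*v^2 + 20*v + 32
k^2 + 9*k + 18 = (k + 3)*(k + 6)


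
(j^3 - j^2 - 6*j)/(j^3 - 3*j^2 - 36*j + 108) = j*(j + 2)/(j^2 - 36)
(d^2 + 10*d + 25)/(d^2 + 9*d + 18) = (d^2 + 10*d + 25)/(d^2 + 9*d + 18)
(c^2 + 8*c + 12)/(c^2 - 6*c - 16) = (c + 6)/(c - 8)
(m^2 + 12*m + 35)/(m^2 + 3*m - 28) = (m + 5)/(m - 4)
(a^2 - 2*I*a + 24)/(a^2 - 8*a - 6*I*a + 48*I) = (a + 4*I)/(a - 8)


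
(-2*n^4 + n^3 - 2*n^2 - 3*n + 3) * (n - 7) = -2*n^5 + 15*n^4 - 9*n^3 + 11*n^2 + 24*n - 21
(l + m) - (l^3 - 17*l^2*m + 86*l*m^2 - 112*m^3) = -l^3 + 17*l^2*m - 86*l*m^2 + l + 112*m^3 + m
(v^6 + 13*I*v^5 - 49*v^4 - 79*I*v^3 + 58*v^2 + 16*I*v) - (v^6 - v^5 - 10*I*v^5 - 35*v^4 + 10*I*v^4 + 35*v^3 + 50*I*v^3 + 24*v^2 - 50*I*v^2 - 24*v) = v^5 + 23*I*v^5 - 14*v^4 - 10*I*v^4 - 35*v^3 - 129*I*v^3 + 34*v^2 + 50*I*v^2 + 24*v + 16*I*v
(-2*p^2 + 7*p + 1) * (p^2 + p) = -2*p^4 + 5*p^3 + 8*p^2 + p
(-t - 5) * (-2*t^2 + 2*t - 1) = 2*t^3 + 8*t^2 - 9*t + 5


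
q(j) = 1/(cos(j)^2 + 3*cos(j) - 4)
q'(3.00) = 0.00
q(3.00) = -0.17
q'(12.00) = -4.40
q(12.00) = -1.32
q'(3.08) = 0.00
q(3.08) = -0.17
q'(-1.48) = -0.23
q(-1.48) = -0.27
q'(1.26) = 0.38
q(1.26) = -0.33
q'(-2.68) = -0.02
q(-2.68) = -0.17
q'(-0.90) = -1.09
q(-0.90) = -0.57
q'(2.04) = 0.07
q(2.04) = -0.19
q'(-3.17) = 0.00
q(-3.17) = -0.17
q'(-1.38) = -0.29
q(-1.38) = -0.29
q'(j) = (2*sin(j)*cos(j) + 3*sin(j))/(cos(j)^2 + 3*cos(j) - 4)^2 = (2*cos(j) + 3)*sin(j)/(cos(j)^2 + 3*cos(j) - 4)^2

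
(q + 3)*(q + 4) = q^2 + 7*q + 12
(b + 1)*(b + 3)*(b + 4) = b^3 + 8*b^2 + 19*b + 12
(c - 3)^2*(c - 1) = c^3 - 7*c^2 + 15*c - 9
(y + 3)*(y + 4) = y^2 + 7*y + 12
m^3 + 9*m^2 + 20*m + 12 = (m + 1)*(m + 2)*(m + 6)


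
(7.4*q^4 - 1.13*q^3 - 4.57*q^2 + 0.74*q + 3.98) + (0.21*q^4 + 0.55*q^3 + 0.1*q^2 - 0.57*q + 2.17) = 7.61*q^4 - 0.58*q^3 - 4.47*q^2 + 0.17*q + 6.15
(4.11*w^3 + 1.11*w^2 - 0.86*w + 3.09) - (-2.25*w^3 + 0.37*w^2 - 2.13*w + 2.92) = 6.36*w^3 + 0.74*w^2 + 1.27*w + 0.17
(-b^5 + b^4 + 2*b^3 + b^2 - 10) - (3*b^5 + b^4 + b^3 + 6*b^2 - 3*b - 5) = -4*b^5 + b^3 - 5*b^2 + 3*b - 5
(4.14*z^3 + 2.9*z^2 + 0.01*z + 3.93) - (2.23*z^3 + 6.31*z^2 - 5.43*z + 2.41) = 1.91*z^3 - 3.41*z^2 + 5.44*z + 1.52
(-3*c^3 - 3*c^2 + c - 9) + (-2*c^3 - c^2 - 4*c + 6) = -5*c^3 - 4*c^2 - 3*c - 3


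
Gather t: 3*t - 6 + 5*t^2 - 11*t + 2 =5*t^2 - 8*t - 4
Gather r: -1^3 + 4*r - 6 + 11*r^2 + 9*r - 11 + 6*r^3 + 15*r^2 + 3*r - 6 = 6*r^3 + 26*r^2 + 16*r - 24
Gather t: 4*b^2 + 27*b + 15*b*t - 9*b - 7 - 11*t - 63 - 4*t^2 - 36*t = 4*b^2 + 18*b - 4*t^2 + t*(15*b - 47) - 70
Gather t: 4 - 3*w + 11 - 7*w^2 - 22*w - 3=-7*w^2 - 25*w + 12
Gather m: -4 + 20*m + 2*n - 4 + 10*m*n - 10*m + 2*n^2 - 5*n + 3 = m*(10*n + 10) + 2*n^2 - 3*n - 5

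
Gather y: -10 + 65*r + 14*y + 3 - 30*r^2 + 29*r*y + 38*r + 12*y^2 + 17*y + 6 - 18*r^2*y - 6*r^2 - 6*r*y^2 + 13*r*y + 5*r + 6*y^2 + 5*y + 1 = -36*r^2 + 108*r + y^2*(18 - 6*r) + y*(-18*r^2 + 42*r + 36)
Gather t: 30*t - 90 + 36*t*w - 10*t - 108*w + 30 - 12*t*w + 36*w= t*(24*w + 20) - 72*w - 60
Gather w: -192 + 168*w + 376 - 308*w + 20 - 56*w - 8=196 - 196*w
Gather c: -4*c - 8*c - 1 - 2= -12*c - 3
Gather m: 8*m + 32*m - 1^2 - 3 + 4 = 40*m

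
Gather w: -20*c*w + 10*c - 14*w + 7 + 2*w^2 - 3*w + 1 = 10*c + 2*w^2 + w*(-20*c - 17) + 8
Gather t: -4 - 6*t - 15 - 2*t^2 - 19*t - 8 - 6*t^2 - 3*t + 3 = -8*t^2 - 28*t - 24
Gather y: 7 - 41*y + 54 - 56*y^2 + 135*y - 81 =-56*y^2 + 94*y - 20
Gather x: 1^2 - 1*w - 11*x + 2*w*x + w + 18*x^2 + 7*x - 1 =18*x^2 + x*(2*w - 4)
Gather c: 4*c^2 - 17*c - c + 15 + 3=4*c^2 - 18*c + 18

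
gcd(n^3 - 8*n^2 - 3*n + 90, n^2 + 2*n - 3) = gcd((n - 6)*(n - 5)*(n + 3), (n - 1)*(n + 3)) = n + 3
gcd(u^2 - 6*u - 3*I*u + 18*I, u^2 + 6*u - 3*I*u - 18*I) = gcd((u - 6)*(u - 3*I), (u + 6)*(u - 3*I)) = u - 3*I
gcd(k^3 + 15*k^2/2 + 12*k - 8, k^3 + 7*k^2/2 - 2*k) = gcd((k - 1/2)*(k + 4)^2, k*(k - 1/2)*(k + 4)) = k^2 + 7*k/2 - 2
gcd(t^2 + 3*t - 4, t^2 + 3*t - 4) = t^2 + 3*t - 4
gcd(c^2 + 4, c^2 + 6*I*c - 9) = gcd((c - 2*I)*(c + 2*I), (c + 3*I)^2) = 1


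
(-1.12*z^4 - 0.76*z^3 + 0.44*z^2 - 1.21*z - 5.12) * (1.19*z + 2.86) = -1.3328*z^5 - 4.1076*z^4 - 1.65*z^3 - 0.1815*z^2 - 9.5534*z - 14.6432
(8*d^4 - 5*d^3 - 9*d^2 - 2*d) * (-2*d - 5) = -16*d^5 - 30*d^4 + 43*d^3 + 49*d^2 + 10*d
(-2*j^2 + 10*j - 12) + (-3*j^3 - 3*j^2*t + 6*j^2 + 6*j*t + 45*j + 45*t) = -3*j^3 - 3*j^2*t + 4*j^2 + 6*j*t + 55*j + 45*t - 12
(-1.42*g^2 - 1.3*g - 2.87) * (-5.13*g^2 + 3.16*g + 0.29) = 7.2846*g^4 + 2.1818*g^3 + 10.2033*g^2 - 9.4462*g - 0.8323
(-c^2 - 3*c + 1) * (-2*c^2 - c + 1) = 2*c^4 + 7*c^3 - 4*c + 1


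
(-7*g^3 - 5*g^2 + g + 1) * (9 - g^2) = 7*g^5 + 5*g^4 - 64*g^3 - 46*g^2 + 9*g + 9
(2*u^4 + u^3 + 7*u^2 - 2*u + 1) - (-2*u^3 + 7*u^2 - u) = 2*u^4 + 3*u^3 - u + 1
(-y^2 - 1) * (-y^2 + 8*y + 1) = y^4 - 8*y^3 - 8*y - 1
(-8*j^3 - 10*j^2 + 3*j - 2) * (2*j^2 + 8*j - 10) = -16*j^5 - 84*j^4 + 6*j^3 + 120*j^2 - 46*j + 20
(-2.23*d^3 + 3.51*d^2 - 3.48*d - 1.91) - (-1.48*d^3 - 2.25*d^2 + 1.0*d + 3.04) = -0.75*d^3 + 5.76*d^2 - 4.48*d - 4.95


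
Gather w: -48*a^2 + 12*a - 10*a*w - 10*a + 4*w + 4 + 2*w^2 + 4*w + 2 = -48*a^2 + 2*a + 2*w^2 + w*(8 - 10*a) + 6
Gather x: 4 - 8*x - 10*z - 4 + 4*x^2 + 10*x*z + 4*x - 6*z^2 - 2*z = 4*x^2 + x*(10*z - 4) - 6*z^2 - 12*z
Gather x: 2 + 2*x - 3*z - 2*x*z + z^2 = x*(2 - 2*z) + z^2 - 3*z + 2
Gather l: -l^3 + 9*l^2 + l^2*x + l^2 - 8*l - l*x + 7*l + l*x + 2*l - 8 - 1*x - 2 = -l^3 + l^2*(x + 10) + l - x - 10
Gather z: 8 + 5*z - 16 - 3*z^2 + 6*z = -3*z^2 + 11*z - 8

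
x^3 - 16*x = x*(x - 4)*(x + 4)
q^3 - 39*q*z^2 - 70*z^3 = (q - 7*z)*(q + 2*z)*(q + 5*z)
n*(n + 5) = n^2 + 5*n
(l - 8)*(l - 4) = l^2 - 12*l + 32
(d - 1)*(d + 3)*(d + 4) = d^3 + 6*d^2 + 5*d - 12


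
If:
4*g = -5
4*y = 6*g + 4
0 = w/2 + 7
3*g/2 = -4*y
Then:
No Solution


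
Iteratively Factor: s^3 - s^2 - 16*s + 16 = (s - 1)*(s^2 - 16) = (s - 4)*(s - 1)*(s + 4)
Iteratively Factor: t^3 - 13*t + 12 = (t + 4)*(t^2 - 4*t + 3) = (t - 3)*(t + 4)*(t - 1)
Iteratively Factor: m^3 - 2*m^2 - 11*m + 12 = (m + 3)*(m^2 - 5*m + 4) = (m - 1)*(m + 3)*(m - 4)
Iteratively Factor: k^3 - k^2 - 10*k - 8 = (k + 2)*(k^2 - 3*k - 4) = (k + 1)*(k + 2)*(k - 4)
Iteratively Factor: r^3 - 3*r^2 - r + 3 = (r + 1)*(r^2 - 4*r + 3) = (r - 1)*(r + 1)*(r - 3)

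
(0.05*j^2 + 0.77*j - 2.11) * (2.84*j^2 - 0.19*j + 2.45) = 0.142*j^4 + 2.1773*j^3 - 6.0162*j^2 + 2.2874*j - 5.1695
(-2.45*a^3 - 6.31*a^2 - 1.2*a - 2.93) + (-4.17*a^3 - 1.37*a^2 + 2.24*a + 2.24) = -6.62*a^3 - 7.68*a^2 + 1.04*a - 0.69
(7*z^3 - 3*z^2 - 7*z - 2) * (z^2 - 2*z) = 7*z^5 - 17*z^4 - z^3 + 12*z^2 + 4*z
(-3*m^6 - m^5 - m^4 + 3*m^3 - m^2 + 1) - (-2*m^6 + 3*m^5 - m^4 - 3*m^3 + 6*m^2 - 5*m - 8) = -m^6 - 4*m^5 + 6*m^3 - 7*m^2 + 5*m + 9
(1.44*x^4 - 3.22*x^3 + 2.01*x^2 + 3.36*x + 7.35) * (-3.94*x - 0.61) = -5.6736*x^5 + 11.8084*x^4 - 5.9552*x^3 - 14.4645*x^2 - 31.0086*x - 4.4835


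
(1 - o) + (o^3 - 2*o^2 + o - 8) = o^3 - 2*o^2 - 7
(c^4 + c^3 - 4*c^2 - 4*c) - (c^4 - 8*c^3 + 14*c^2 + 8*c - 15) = 9*c^3 - 18*c^2 - 12*c + 15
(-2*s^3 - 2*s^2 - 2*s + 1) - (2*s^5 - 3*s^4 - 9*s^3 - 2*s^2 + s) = -2*s^5 + 3*s^4 + 7*s^3 - 3*s + 1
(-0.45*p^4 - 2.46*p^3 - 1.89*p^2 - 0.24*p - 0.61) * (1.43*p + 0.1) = -0.6435*p^5 - 3.5628*p^4 - 2.9487*p^3 - 0.5322*p^2 - 0.8963*p - 0.061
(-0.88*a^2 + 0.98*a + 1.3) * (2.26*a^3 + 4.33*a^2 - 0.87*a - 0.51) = -1.9888*a^5 - 1.5956*a^4 + 7.947*a^3 + 5.2252*a^2 - 1.6308*a - 0.663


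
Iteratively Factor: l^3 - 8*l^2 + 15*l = (l)*(l^2 - 8*l + 15) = l*(l - 3)*(l - 5)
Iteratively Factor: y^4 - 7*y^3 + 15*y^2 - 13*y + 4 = (y - 1)*(y^3 - 6*y^2 + 9*y - 4) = (y - 4)*(y - 1)*(y^2 - 2*y + 1) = (y - 4)*(y - 1)^2*(y - 1)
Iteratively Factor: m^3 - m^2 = (m)*(m^2 - m) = m*(m - 1)*(m)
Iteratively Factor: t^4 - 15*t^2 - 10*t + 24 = (t - 1)*(t^3 + t^2 - 14*t - 24) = (t - 4)*(t - 1)*(t^2 + 5*t + 6) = (t - 4)*(t - 1)*(t + 3)*(t + 2)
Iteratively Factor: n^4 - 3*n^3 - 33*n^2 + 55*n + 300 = (n - 5)*(n^3 + 2*n^2 - 23*n - 60) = (n - 5)*(n + 4)*(n^2 - 2*n - 15) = (n - 5)^2*(n + 4)*(n + 3)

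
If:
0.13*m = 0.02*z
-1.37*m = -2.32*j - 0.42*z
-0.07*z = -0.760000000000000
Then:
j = -0.98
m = 1.67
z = 10.86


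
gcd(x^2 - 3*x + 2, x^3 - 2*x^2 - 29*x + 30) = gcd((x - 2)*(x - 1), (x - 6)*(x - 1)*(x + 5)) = x - 1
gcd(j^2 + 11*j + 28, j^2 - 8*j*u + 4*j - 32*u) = j + 4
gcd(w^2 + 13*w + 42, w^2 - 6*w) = 1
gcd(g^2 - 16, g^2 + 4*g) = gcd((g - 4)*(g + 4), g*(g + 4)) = g + 4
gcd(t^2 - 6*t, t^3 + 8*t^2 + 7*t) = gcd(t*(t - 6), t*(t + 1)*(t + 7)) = t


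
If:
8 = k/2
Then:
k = 16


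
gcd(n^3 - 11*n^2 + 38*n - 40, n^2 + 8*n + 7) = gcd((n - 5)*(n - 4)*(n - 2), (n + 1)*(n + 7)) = 1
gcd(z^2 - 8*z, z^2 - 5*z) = z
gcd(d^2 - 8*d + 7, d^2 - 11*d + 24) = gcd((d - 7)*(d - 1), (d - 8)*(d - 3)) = 1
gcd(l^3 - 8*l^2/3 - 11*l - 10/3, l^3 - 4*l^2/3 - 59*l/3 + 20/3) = l - 5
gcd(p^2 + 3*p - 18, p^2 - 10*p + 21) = p - 3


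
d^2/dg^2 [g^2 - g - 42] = 2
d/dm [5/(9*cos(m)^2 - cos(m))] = 5*(-sin(m)/cos(m)^2 + 18*tan(m))/(9*cos(m) - 1)^2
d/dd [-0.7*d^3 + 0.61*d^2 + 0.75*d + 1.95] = -2.1*d^2 + 1.22*d + 0.75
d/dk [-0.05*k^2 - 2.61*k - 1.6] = -0.1*k - 2.61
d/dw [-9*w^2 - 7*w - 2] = -18*w - 7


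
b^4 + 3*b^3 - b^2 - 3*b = b*(b - 1)*(b + 1)*(b + 3)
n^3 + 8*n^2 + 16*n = n*(n + 4)^2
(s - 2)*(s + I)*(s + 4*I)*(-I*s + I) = -I*s^4 + 5*s^3 + 3*I*s^3 - 15*s^2 + 2*I*s^2 + 10*s - 12*I*s + 8*I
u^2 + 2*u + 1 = (u + 1)^2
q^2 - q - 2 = (q - 2)*(q + 1)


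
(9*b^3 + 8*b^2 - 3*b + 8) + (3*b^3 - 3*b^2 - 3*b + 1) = 12*b^3 + 5*b^2 - 6*b + 9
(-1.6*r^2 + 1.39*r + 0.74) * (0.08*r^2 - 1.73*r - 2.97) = -0.128*r^4 + 2.8792*r^3 + 2.4065*r^2 - 5.4085*r - 2.1978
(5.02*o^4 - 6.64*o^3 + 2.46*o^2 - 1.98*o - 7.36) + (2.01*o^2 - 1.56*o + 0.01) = 5.02*o^4 - 6.64*o^3 + 4.47*o^2 - 3.54*o - 7.35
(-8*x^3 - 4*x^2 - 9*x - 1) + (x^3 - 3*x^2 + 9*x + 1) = -7*x^3 - 7*x^2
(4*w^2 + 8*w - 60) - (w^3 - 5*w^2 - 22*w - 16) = -w^3 + 9*w^2 + 30*w - 44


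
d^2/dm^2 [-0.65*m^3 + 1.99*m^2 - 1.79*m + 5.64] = 3.98 - 3.9*m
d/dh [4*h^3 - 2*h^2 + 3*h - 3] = 12*h^2 - 4*h + 3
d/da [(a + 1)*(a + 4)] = 2*a + 5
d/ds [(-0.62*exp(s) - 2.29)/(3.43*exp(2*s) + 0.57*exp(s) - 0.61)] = (2.1266*exp(2*s) + 15.7094*exp(s) + 1.6835)*exp(s)/(11.7649*exp(4*s) + 3.9102*exp(3*s) - 3.8597*exp(2*s) - 0.6954*exp(s) + 0.3721)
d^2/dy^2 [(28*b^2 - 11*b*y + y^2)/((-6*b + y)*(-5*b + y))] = b^2*(-364*b^2 + 132*b*y - 12*y^2)/(27000*b^6 - 29700*b^5*y + 13590*b^4*y^2 - 3311*b^3*y^3 + 453*b^2*y^4 - 33*b*y^5 + y^6)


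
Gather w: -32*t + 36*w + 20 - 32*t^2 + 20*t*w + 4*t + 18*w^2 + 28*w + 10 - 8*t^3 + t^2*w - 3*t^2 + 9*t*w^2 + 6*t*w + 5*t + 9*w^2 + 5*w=-8*t^3 - 35*t^2 - 23*t + w^2*(9*t + 27) + w*(t^2 + 26*t + 69) + 30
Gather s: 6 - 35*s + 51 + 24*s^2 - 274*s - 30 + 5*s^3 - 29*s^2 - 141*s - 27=5*s^3 - 5*s^2 - 450*s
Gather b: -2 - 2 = -4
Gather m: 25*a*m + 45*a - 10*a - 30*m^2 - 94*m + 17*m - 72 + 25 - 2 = 35*a - 30*m^2 + m*(25*a - 77) - 49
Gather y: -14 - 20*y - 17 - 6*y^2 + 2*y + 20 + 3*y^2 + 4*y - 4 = -3*y^2 - 14*y - 15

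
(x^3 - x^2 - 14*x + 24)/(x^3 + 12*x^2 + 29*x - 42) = (x^3 - x^2 - 14*x + 24)/(x^3 + 12*x^2 + 29*x - 42)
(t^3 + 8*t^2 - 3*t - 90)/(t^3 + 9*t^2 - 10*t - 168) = (t^2 + 2*t - 15)/(t^2 + 3*t - 28)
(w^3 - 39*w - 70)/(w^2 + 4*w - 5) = (w^2 - 5*w - 14)/(w - 1)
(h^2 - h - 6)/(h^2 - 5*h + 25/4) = 4*(h^2 - h - 6)/(4*h^2 - 20*h + 25)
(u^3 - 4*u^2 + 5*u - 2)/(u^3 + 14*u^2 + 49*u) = (u^3 - 4*u^2 + 5*u - 2)/(u*(u^2 + 14*u + 49))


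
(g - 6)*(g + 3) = g^2 - 3*g - 18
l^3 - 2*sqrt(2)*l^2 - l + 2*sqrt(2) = (l - 1)*(l + 1)*(l - 2*sqrt(2))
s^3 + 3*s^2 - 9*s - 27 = (s - 3)*(s + 3)^2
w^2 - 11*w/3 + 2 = (w - 3)*(w - 2/3)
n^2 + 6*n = n*(n + 6)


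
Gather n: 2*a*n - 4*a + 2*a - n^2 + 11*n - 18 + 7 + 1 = -2*a - n^2 + n*(2*a + 11) - 10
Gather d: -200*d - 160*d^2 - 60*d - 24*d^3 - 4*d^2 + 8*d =-24*d^3 - 164*d^2 - 252*d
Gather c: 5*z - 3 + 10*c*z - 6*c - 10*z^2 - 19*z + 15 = c*(10*z - 6) - 10*z^2 - 14*z + 12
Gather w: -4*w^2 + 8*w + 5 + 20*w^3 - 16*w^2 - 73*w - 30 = 20*w^3 - 20*w^2 - 65*w - 25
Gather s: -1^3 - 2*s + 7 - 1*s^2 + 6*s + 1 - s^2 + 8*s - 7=-2*s^2 + 12*s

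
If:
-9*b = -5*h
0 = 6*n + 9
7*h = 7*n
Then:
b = -5/6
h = -3/2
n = -3/2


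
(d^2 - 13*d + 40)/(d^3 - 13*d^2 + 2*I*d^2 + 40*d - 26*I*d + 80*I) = 1/(d + 2*I)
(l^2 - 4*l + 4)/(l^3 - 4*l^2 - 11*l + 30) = (l - 2)/(l^2 - 2*l - 15)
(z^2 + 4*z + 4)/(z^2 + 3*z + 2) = (z + 2)/(z + 1)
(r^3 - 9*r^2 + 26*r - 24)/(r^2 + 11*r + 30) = (r^3 - 9*r^2 + 26*r - 24)/(r^2 + 11*r + 30)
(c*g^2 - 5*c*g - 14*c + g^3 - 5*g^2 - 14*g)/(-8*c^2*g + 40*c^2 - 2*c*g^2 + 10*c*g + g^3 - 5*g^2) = (-c*g^2 + 5*c*g + 14*c - g^3 + 5*g^2 + 14*g)/(8*c^2*g - 40*c^2 + 2*c*g^2 - 10*c*g - g^3 + 5*g^2)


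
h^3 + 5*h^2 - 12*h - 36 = (h - 3)*(h + 2)*(h + 6)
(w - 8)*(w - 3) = w^2 - 11*w + 24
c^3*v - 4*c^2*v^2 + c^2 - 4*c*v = c*(c - 4*v)*(c*v + 1)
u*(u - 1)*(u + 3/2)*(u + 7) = u^4 + 15*u^3/2 + 2*u^2 - 21*u/2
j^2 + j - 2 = (j - 1)*(j + 2)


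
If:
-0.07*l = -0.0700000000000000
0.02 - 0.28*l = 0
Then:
No Solution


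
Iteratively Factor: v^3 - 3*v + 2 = (v - 1)*(v^2 + v - 2) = (v - 1)^2*(v + 2)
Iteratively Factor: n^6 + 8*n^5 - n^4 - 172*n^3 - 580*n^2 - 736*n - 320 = (n + 4)*(n^5 + 4*n^4 - 17*n^3 - 104*n^2 - 164*n - 80) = (n + 2)*(n + 4)*(n^4 + 2*n^3 - 21*n^2 - 62*n - 40) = (n + 1)*(n + 2)*(n + 4)*(n^3 + n^2 - 22*n - 40) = (n + 1)*(n + 2)^2*(n + 4)*(n^2 - n - 20) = (n + 1)*(n + 2)^2*(n + 4)^2*(n - 5)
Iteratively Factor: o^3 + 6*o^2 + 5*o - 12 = (o + 3)*(o^2 + 3*o - 4) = (o - 1)*(o + 3)*(o + 4)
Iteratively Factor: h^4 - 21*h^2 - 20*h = (h + 1)*(h^3 - h^2 - 20*h) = (h + 1)*(h + 4)*(h^2 - 5*h) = (h - 5)*(h + 1)*(h + 4)*(h)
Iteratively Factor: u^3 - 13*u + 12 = (u - 3)*(u^2 + 3*u - 4) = (u - 3)*(u - 1)*(u + 4)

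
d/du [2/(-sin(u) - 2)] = 2*cos(u)/(sin(u) + 2)^2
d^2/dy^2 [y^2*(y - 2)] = 6*y - 4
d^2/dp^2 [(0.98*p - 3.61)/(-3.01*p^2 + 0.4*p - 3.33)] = (-(0.98*p - 3.61)*(6.02*p - 0.4)*(12.04*p - 0.8) + (17.6988*p - 22.5162)*(3.01*p^2 - 0.4*p + 3.33))/(3.01*p^2 - 0.4*p + 3.33)^3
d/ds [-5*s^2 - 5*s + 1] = -10*s - 5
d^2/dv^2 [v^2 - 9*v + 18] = 2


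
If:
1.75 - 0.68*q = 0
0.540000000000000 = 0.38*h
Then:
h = 1.42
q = 2.57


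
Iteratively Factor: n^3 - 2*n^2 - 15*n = (n - 5)*(n^2 + 3*n) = n*(n - 5)*(n + 3)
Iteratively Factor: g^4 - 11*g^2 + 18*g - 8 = (g - 2)*(g^3 + 2*g^2 - 7*g + 4) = (g - 2)*(g - 1)*(g^2 + 3*g - 4) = (g - 2)*(g - 1)^2*(g + 4)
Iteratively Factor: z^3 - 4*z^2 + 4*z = (z - 2)*(z^2 - 2*z) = (z - 2)^2*(z)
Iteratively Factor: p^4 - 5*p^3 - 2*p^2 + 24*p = (p - 3)*(p^3 - 2*p^2 - 8*p) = (p - 3)*(p + 2)*(p^2 - 4*p) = (p - 4)*(p - 3)*(p + 2)*(p)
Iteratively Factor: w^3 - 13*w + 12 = (w + 4)*(w^2 - 4*w + 3) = (w - 1)*(w + 4)*(w - 3)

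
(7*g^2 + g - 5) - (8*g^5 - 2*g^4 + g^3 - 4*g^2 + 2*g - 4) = -8*g^5 + 2*g^4 - g^3 + 11*g^2 - g - 1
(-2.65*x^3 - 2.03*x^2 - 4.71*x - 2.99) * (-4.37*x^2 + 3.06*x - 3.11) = 11.5805*x^5 + 0.7621*x^4 + 22.6124*x^3 + 4.967*x^2 + 5.4987*x + 9.2989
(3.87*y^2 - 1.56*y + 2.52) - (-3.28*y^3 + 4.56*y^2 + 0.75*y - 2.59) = 3.28*y^3 - 0.69*y^2 - 2.31*y + 5.11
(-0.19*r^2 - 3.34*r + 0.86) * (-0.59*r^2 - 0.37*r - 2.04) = 0.1121*r^4 + 2.0409*r^3 + 1.116*r^2 + 6.4954*r - 1.7544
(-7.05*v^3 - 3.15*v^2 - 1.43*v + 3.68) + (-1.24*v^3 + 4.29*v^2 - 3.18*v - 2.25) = -8.29*v^3 + 1.14*v^2 - 4.61*v + 1.43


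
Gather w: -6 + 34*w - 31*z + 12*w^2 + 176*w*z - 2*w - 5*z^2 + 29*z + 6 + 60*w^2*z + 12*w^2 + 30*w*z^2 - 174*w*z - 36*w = w^2*(60*z + 24) + w*(30*z^2 + 2*z - 4) - 5*z^2 - 2*z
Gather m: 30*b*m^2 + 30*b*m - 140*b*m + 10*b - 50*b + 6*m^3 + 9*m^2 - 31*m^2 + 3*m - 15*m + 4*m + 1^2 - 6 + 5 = -40*b + 6*m^3 + m^2*(30*b - 22) + m*(-110*b - 8)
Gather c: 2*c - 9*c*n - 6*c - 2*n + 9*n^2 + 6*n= c*(-9*n - 4) + 9*n^2 + 4*n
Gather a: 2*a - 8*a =-6*a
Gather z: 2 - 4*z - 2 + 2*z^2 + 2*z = 2*z^2 - 2*z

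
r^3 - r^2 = r^2*(r - 1)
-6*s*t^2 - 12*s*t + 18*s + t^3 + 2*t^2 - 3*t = (-6*s + t)*(t - 1)*(t + 3)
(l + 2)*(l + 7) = l^2 + 9*l + 14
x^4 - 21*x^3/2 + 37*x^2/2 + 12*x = x*(x - 8)*(x - 3)*(x + 1/2)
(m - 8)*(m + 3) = m^2 - 5*m - 24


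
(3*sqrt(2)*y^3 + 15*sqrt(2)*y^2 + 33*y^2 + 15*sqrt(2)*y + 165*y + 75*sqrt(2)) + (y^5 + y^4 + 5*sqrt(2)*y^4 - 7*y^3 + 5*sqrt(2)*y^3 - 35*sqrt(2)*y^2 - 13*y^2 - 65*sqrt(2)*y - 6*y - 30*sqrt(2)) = y^5 + y^4 + 5*sqrt(2)*y^4 - 7*y^3 + 8*sqrt(2)*y^3 - 20*sqrt(2)*y^2 + 20*y^2 - 50*sqrt(2)*y + 159*y + 45*sqrt(2)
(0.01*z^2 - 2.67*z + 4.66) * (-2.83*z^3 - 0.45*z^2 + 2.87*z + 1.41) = -0.0283*z^5 + 7.5516*z^4 - 11.9576*z^3 - 9.7458*z^2 + 9.6095*z + 6.5706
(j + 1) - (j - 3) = 4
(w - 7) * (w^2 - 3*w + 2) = w^3 - 10*w^2 + 23*w - 14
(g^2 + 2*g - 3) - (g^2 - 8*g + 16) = 10*g - 19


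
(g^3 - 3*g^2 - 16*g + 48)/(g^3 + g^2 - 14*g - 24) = (g^2 + g - 12)/(g^2 + 5*g + 6)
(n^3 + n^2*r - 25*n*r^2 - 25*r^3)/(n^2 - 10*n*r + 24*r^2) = (n^3 + n^2*r - 25*n*r^2 - 25*r^3)/(n^2 - 10*n*r + 24*r^2)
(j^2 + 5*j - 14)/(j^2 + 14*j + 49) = (j - 2)/(j + 7)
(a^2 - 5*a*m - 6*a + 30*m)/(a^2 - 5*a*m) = (a - 6)/a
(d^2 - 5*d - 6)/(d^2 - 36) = (d + 1)/(d + 6)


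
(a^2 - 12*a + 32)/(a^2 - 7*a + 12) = (a - 8)/(a - 3)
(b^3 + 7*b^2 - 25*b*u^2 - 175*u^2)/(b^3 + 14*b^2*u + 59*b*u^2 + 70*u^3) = (b^2 - 5*b*u + 7*b - 35*u)/(b^2 + 9*b*u + 14*u^2)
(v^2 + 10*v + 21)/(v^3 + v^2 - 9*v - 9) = (v + 7)/(v^2 - 2*v - 3)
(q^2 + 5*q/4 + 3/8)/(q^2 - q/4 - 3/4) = (q + 1/2)/(q - 1)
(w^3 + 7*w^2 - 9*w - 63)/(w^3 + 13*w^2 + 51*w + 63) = (w - 3)/(w + 3)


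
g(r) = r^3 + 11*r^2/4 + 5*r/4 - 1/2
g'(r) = 3*r^2 + 11*r/2 + 5/4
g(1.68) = 14.10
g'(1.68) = 18.96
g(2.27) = 28.21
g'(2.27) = 29.19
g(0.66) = 1.81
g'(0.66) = 6.19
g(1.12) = 5.75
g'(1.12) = 11.17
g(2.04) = 21.98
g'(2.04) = 24.95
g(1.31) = 8.10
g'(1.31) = 13.60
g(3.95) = 108.97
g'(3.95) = 69.78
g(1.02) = 4.70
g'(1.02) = 9.98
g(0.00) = -0.50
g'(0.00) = 1.25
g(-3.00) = -6.50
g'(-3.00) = 11.75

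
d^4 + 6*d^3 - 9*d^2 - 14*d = d*(d - 2)*(d + 1)*(d + 7)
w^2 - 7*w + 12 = (w - 4)*(w - 3)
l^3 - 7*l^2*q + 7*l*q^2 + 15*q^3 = (l - 5*q)*(l - 3*q)*(l + q)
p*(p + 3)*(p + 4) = p^3 + 7*p^2 + 12*p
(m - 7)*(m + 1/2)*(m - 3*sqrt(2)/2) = m^3 - 13*m^2/2 - 3*sqrt(2)*m^2/2 - 7*m/2 + 39*sqrt(2)*m/4 + 21*sqrt(2)/4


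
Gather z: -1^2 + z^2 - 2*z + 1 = z^2 - 2*z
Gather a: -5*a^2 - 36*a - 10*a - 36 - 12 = -5*a^2 - 46*a - 48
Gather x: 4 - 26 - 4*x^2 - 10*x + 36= -4*x^2 - 10*x + 14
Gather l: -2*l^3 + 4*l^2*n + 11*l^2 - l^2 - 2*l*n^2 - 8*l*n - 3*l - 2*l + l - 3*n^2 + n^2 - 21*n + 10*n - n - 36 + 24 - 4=-2*l^3 + l^2*(4*n + 10) + l*(-2*n^2 - 8*n - 4) - 2*n^2 - 12*n - 16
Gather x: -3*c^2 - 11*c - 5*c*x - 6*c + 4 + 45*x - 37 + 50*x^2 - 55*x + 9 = -3*c^2 - 17*c + 50*x^2 + x*(-5*c - 10) - 24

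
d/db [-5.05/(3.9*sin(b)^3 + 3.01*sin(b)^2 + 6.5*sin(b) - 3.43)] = (59.085*sin(b)^2 + 30.401*sin(b) + 32.825)*cos(b)/(3.9*sin(b)^3 + 3.01*sin(b)^2 + 6.5*sin(b) - 3.43)^2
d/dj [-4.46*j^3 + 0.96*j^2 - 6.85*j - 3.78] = -13.38*j^2 + 1.92*j - 6.85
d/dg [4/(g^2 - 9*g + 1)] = 4*(9 - 2*g)/(g^2 - 9*g + 1)^2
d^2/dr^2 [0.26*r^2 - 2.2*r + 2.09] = 0.520000000000000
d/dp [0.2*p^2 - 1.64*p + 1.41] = 0.4*p - 1.64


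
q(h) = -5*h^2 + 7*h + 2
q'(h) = 7 - 10*h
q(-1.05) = -10.86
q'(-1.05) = 17.50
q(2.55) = -12.66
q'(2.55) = -18.50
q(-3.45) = -81.66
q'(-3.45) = 41.50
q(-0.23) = 0.13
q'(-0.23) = 9.30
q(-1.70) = -24.35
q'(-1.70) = 24.00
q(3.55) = -36.16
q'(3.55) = -28.50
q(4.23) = -57.85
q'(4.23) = -35.30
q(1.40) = 2.00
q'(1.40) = -7.00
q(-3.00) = -64.00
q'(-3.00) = 37.00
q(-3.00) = -64.00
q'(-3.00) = 37.00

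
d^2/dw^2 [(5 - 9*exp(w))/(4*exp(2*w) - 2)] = (-36*exp(4*w) + 80*exp(3*w) - 108*exp(2*w) + 40*exp(w) - 9)*exp(w)/(2*(8*exp(6*w) - 12*exp(4*w) + 6*exp(2*w) - 1))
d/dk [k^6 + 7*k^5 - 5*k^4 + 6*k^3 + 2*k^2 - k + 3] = 6*k^5 + 35*k^4 - 20*k^3 + 18*k^2 + 4*k - 1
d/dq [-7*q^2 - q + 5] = -14*q - 1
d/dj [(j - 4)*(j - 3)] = 2*j - 7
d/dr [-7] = 0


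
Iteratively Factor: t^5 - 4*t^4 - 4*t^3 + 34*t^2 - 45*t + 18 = (t + 3)*(t^4 - 7*t^3 + 17*t^2 - 17*t + 6) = (t - 2)*(t + 3)*(t^3 - 5*t^2 + 7*t - 3) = (t - 3)*(t - 2)*(t + 3)*(t^2 - 2*t + 1) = (t - 3)*(t - 2)*(t - 1)*(t + 3)*(t - 1)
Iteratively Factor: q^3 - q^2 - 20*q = (q)*(q^2 - q - 20) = q*(q - 5)*(q + 4)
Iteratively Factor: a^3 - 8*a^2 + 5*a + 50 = (a - 5)*(a^2 - 3*a - 10) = (a - 5)*(a + 2)*(a - 5)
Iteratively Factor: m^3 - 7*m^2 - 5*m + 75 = (m - 5)*(m^2 - 2*m - 15) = (m - 5)*(m + 3)*(m - 5)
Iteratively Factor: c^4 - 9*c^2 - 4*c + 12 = (c + 2)*(c^3 - 2*c^2 - 5*c + 6) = (c - 3)*(c + 2)*(c^2 + c - 2) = (c - 3)*(c + 2)^2*(c - 1)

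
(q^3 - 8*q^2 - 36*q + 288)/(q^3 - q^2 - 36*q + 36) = (q - 8)/(q - 1)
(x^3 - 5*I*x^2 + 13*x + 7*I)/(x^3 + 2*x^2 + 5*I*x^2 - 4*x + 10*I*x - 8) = (x^2 - 6*I*x + 7)/(x^2 + x*(2 + 4*I) + 8*I)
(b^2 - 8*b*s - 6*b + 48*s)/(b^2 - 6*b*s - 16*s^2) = (b - 6)/(b + 2*s)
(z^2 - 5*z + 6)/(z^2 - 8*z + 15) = (z - 2)/(z - 5)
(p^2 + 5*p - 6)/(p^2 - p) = (p + 6)/p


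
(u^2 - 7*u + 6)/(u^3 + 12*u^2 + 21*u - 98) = (u^2 - 7*u + 6)/(u^3 + 12*u^2 + 21*u - 98)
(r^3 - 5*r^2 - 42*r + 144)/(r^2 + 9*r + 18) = (r^2 - 11*r + 24)/(r + 3)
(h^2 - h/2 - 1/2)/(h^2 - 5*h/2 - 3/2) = (h - 1)/(h - 3)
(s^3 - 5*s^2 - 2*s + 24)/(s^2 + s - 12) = (s^2 - 2*s - 8)/(s + 4)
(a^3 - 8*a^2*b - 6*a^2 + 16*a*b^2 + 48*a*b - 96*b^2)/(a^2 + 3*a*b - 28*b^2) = (a^2 - 4*a*b - 6*a + 24*b)/(a + 7*b)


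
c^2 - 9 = (c - 3)*(c + 3)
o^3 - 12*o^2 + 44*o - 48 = (o - 6)*(o - 4)*(o - 2)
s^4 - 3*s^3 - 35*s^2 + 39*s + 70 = (s - 7)*(s - 2)*(s + 1)*(s + 5)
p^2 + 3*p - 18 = (p - 3)*(p + 6)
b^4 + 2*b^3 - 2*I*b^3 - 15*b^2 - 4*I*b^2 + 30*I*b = b*(b - 3)*(b + 5)*(b - 2*I)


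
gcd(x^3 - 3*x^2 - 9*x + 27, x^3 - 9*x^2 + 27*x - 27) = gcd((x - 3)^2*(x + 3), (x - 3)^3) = x^2 - 6*x + 9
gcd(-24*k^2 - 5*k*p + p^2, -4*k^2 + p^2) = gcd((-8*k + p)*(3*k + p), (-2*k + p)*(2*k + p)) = 1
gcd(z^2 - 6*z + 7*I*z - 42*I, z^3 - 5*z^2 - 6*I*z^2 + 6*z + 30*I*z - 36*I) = 1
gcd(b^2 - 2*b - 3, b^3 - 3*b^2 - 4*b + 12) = b - 3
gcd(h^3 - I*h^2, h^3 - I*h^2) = h^3 - I*h^2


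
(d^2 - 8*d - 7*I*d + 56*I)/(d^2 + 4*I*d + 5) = (d^2 - 8*d - 7*I*d + 56*I)/(d^2 + 4*I*d + 5)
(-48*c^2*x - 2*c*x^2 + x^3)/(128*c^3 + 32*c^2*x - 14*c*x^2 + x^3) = x*(6*c + x)/(-16*c^2 - 6*c*x + x^2)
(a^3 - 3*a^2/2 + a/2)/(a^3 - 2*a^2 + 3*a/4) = 2*(a - 1)/(2*a - 3)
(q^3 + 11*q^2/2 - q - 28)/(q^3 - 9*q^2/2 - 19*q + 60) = (2*q^2 + 3*q - 14)/(2*q^2 - 17*q + 30)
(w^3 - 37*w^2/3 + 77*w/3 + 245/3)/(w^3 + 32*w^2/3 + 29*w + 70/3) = (w^2 - 14*w + 49)/(w^2 + 9*w + 14)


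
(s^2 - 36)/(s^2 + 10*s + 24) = (s - 6)/(s + 4)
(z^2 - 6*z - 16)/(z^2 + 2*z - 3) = (z^2 - 6*z - 16)/(z^2 + 2*z - 3)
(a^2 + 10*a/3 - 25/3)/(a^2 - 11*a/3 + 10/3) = (a + 5)/(a - 2)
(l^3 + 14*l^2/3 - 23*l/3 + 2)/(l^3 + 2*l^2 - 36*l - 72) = (3*l^2 - 4*l + 1)/(3*(l^2 - 4*l - 12))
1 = 1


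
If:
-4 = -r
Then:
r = 4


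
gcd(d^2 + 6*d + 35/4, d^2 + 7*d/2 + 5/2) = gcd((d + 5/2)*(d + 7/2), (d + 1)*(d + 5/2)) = d + 5/2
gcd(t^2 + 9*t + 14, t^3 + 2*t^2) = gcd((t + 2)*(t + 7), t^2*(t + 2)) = t + 2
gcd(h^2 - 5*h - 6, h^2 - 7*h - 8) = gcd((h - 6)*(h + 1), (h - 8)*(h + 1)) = h + 1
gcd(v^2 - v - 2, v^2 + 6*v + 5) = v + 1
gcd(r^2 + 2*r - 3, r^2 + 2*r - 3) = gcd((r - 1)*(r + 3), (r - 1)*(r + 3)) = r^2 + 2*r - 3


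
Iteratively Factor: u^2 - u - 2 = (u - 2)*(u + 1)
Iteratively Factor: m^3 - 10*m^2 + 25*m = (m - 5)*(m^2 - 5*m) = m*(m - 5)*(m - 5)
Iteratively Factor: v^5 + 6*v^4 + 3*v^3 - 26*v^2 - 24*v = (v)*(v^4 + 6*v^3 + 3*v^2 - 26*v - 24) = v*(v + 3)*(v^3 + 3*v^2 - 6*v - 8) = v*(v - 2)*(v + 3)*(v^2 + 5*v + 4) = v*(v - 2)*(v + 1)*(v + 3)*(v + 4)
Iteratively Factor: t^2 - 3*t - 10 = (t + 2)*(t - 5)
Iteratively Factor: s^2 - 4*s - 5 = (s - 5)*(s + 1)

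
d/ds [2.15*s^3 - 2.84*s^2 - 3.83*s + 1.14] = 6.45*s^2 - 5.68*s - 3.83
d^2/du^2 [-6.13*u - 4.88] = 0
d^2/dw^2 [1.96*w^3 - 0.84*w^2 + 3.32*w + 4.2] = 11.76*w - 1.68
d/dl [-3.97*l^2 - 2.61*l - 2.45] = -7.94*l - 2.61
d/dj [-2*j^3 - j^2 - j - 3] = -6*j^2 - 2*j - 1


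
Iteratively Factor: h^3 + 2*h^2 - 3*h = (h)*(h^2 + 2*h - 3) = h*(h - 1)*(h + 3)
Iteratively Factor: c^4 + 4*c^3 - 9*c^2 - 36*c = (c + 3)*(c^3 + c^2 - 12*c) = c*(c + 3)*(c^2 + c - 12) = c*(c - 3)*(c + 3)*(c + 4)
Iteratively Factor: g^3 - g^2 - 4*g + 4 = (g - 1)*(g^2 - 4) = (g - 2)*(g - 1)*(g + 2)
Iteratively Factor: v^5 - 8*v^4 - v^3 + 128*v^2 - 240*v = (v - 3)*(v^4 - 5*v^3 - 16*v^2 + 80*v) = (v - 5)*(v - 3)*(v^3 - 16*v) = (v - 5)*(v - 4)*(v - 3)*(v^2 + 4*v) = v*(v - 5)*(v - 4)*(v - 3)*(v + 4)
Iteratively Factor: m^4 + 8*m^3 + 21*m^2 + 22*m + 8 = (m + 1)*(m^3 + 7*m^2 + 14*m + 8) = (m + 1)*(m + 4)*(m^2 + 3*m + 2) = (m + 1)*(m + 2)*(m + 4)*(m + 1)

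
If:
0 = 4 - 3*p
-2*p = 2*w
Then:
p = 4/3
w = -4/3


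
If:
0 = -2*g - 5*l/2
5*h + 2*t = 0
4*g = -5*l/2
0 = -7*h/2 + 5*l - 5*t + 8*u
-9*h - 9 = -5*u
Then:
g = 0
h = -8/13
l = 0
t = 20/13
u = 9/13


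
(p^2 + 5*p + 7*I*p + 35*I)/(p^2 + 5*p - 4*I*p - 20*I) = (p + 7*I)/(p - 4*I)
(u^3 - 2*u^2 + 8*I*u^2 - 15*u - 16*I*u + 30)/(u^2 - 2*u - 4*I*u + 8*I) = (u^2 + 8*I*u - 15)/(u - 4*I)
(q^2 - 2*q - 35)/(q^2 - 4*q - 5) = (-q^2 + 2*q + 35)/(-q^2 + 4*q + 5)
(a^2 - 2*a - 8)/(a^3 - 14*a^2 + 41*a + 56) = (a^2 - 2*a - 8)/(a^3 - 14*a^2 + 41*a + 56)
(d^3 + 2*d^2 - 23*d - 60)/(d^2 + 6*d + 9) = (d^2 - d - 20)/(d + 3)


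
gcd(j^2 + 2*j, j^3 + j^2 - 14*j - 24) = j + 2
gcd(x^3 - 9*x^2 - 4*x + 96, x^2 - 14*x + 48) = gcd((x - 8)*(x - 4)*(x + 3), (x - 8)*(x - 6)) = x - 8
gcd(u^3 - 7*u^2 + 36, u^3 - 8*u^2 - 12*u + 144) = u - 6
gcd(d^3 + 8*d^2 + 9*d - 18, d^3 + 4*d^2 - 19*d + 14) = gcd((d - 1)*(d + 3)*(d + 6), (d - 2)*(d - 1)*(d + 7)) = d - 1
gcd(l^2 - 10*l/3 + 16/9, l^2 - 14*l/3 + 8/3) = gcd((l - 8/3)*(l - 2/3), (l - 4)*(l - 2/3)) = l - 2/3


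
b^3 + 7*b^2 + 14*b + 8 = (b + 1)*(b + 2)*(b + 4)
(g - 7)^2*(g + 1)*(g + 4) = g^4 - 9*g^3 - 17*g^2 + 189*g + 196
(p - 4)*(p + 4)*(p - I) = p^3 - I*p^2 - 16*p + 16*I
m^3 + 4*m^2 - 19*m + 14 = (m - 2)*(m - 1)*(m + 7)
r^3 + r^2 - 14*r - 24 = (r - 4)*(r + 2)*(r + 3)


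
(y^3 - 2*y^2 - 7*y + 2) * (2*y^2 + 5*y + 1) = 2*y^5 + y^4 - 23*y^3 - 33*y^2 + 3*y + 2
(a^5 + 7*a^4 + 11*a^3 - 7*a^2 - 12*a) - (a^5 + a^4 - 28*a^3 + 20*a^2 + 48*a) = 6*a^4 + 39*a^3 - 27*a^2 - 60*a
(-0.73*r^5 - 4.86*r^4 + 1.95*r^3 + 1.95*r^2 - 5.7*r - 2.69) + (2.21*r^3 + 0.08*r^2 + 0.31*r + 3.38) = -0.73*r^5 - 4.86*r^4 + 4.16*r^3 + 2.03*r^2 - 5.39*r + 0.69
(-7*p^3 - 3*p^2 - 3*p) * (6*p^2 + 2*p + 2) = -42*p^5 - 32*p^4 - 38*p^3 - 12*p^2 - 6*p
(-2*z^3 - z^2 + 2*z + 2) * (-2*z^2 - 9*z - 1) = 4*z^5 + 20*z^4 + 7*z^3 - 21*z^2 - 20*z - 2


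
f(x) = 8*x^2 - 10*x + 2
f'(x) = 16*x - 10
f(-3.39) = 127.84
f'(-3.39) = -64.24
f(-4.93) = 245.74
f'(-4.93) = -88.88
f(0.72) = -1.05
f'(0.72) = 1.52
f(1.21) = 1.61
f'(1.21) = 9.36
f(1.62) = 6.80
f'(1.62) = 15.92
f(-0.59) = 10.68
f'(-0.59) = -19.44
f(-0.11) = 3.20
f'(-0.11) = -11.76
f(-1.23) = 26.40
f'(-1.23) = -29.68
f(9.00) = 560.00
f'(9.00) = 134.00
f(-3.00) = 104.00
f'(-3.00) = -58.00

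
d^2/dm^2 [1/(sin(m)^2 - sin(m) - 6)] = (4*sin(m)^4 - 3*sin(m)^3 + 19*sin(m)^2 - 14)/(sin(m) + cos(m)^2 + 5)^3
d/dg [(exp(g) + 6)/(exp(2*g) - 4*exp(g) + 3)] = (-2*(exp(g) - 2)*(exp(g) + 6) + exp(2*g) - 4*exp(g) + 3)*exp(g)/(exp(2*g) - 4*exp(g) + 3)^2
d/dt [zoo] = 0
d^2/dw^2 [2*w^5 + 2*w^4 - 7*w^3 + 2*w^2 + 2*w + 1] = 40*w^3 + 24*w^2 - 42*w + 4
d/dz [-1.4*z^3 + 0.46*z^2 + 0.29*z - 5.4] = -4.2*z^2 + 0.92*z + 0.29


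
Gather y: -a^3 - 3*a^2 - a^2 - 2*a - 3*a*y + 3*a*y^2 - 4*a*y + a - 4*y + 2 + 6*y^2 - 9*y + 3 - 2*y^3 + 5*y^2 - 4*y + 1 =-a^3 - 4*a^2 - a - 2*y^3 + y^2*(3*a + 11) + y*(-7*a - 17) + 6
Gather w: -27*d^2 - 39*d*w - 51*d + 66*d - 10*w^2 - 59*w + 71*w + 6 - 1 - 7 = -27*d^2 + 15*d - 10*w^2 + w*(12 - 39*d) - 2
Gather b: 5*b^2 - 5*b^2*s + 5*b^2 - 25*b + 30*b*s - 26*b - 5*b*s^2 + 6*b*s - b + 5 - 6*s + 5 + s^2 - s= b^2*(10 - 5*s) + b*(-5*s^2 + 36*s - 52) + s^2 - 7*s + 10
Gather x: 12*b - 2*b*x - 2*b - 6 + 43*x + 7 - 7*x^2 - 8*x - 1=10*b - 7*x^2 + x*(35 - 2*b)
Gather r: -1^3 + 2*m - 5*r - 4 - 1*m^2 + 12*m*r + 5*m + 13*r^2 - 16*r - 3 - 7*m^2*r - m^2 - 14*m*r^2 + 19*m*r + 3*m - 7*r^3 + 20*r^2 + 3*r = -2*m^2 + 10*m - 7*r^3 + r^2*(33 - 14*m) + r*(-7*m^2 + 31*m - 18) - 8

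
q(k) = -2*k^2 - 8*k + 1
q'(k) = -4*k - 8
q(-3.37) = 5.25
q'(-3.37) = 5.48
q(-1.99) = 9.00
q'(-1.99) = -0.04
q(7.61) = -175.70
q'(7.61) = -38.44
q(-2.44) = 8.61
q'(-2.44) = 1.76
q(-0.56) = 4.85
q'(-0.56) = -5.76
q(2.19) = -26.11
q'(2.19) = -16.76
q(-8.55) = -76.80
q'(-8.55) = 26.20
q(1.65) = -17.64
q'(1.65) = -14.60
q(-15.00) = -329.00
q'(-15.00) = 52.00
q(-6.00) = -23.00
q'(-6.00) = 16.00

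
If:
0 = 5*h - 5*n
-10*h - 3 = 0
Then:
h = -3/10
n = -3/10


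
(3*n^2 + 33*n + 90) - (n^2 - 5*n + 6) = 2*n^2 + 38*n + 84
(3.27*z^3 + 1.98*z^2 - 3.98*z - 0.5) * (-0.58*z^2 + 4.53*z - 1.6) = -1.8966*z^5 + 13.6647*z^4 + 6.0458*z^3 - 20.9074*z^2 + 4.103*z + 0.8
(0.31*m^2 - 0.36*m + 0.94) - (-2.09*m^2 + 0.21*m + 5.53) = 2.4*m^2 - 0.57*m - 4.59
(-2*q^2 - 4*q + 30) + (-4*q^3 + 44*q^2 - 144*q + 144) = -4*q^3 + 42*q^2 - 148*q + 174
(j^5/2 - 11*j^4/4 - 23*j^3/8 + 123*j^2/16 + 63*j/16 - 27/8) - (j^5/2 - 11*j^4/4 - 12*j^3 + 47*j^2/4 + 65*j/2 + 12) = 73*j^3/8 - 65*j^2/16 - 457*j/16 - 123/8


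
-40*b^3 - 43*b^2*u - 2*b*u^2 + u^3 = (-8*b + u)*(b + u)*(5*b + u)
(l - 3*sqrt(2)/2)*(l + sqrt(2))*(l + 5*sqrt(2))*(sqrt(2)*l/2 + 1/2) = sqrt(2)*l^4/2 + 5*l^3 - 7*sqrt(2)*l^2/4 - 19*l - 15*sqrt(2)/2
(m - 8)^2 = m^2 - 16*m + 64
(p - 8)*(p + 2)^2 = p^3 - 4*p^2 - 28*p - 32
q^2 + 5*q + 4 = (q + 1)*(q + 4)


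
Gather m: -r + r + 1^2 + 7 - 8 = 0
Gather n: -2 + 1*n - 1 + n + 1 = 2*n - 2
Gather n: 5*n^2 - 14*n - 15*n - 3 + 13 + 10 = 5*n^2 - 29*n + 20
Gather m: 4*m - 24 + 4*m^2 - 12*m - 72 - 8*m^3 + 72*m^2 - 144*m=-8*m^3 + 76*m^2 - 152*m - 96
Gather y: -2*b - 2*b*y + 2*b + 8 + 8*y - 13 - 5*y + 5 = y*(3 - 2*b)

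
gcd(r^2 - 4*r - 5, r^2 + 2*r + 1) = r + 1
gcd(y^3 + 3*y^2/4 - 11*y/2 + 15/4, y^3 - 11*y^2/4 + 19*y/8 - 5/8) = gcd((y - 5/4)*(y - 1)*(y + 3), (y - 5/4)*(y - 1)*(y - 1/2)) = y^2 - 9*y/4 + 5/4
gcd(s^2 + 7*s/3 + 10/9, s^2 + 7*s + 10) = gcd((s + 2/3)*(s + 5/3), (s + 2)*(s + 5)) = 1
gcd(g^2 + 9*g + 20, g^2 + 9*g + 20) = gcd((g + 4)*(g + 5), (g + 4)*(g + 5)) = g^2 + 9*g + 20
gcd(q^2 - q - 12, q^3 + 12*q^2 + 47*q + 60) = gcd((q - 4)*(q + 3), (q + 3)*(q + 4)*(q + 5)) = q + 3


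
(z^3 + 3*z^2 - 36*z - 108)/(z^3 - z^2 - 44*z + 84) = (z^2 + 9*z + 18)/(z^2 + 5*z - 14)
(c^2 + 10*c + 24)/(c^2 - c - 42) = (c + 4)/(c - 7)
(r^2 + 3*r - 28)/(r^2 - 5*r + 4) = (r + 7)/(r - 1)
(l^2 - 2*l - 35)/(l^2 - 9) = (l^2 - 2*l - 35)/(l^2 - 9)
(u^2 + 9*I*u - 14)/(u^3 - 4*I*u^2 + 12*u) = (u + 7*I)/(u*(u - 6*I))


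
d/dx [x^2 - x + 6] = 2*x - 1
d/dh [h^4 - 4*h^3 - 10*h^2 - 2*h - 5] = 4*h^3 - 12*h^2 - 20*h - 2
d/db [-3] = 0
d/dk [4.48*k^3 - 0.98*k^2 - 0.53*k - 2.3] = 13.44*k^2 - 1.96*k - 0.53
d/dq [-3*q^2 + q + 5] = 1 - 6*q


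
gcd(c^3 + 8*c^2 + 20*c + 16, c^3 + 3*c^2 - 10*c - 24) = c^2 + 6*c + 8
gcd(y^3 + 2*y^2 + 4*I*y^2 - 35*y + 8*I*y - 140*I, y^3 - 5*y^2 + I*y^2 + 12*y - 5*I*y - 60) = y^2 + y*(-5 + 4*I) - 20*I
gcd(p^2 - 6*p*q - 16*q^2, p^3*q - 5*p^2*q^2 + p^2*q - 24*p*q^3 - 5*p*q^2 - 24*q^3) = p - 8*q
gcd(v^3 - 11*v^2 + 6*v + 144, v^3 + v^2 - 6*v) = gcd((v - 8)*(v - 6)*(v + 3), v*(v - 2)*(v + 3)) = v + 3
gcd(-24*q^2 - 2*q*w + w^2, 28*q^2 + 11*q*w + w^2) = 4*q + w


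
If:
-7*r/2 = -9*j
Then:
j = 7*r/18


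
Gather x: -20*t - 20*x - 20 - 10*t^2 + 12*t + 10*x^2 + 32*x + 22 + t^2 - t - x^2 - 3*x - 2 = -9*t^2 - 9*t + 9*x^2 + 9*x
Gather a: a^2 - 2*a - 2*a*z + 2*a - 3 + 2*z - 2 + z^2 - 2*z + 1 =a^2 - 2*a*z + z^2 - 4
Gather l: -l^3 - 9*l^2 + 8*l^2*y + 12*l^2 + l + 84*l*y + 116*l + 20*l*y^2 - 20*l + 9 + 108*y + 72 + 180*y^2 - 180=-l^3 + l^2*(8*y + 3) + l*(20*y^2 + 84*y + 97) + 180*y^2 + 108*y - 99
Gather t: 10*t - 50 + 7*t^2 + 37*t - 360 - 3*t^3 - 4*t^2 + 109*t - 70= -3*t^3 + 3*t^2 + 156*t - 480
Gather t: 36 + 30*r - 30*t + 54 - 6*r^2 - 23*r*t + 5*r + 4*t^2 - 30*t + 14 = -6*r^2 + 35*r + 4*t^2 + t*(-23*r - 60) + 104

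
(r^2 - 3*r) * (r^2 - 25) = r^4 - 3*r^3 - 25*r^2 + 75*r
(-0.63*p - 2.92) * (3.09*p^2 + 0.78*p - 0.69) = -1.9467*p^3 - 9.5142*p^2 - 1.8429*p + 2.0148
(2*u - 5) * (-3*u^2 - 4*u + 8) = -6*u^3 + 7*u^2 + 36*u - 40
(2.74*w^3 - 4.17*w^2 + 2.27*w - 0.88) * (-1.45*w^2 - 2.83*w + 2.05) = -3.973*w^5 - 1.7077*w^4 + 14.1266*w^3 - 13.6966*w^2 + 7.1439*w - 1.804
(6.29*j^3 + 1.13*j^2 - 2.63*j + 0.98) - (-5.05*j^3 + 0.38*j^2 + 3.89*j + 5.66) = 11.34*j^3 + 0.75*j^2 - 6.52*j - 4.68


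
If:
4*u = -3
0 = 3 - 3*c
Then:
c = 1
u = -3/4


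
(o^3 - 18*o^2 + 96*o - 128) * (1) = o^3 - 18*o^2 + 96*o - 128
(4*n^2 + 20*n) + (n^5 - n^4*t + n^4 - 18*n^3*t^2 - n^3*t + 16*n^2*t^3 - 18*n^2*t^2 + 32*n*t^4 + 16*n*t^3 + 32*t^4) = n^5 - n^4*t + n^4 - 18*n^3*t^2 - n^3*t + 16*n^2*t^3 - 18*n^2*t^2 + 4*n^2 + 32*n*t^4 + 16*n*t^3 + 20*n + 32*t^4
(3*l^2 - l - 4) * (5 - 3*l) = -9*l^3 + 18*l^2 + 7*l - 20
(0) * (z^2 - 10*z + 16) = 0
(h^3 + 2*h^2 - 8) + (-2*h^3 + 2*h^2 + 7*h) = -h^3 + 4*h^2 + 7*h - 8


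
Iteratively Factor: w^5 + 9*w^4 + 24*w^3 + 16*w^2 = (w + 1)*(w^4 + 8*w^3 + 16*w^2) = (w + 1)*(w + 4)*(w^3 + 4*w^2) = w*(w + 1)*(w + 4)*(w^2 + 4*w) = w*(w + 1)*(w + 4)^2*(w)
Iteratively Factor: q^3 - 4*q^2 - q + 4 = (q - 4)*(q^2 - 1) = (q - 4)*(q - 1)*(q + 1)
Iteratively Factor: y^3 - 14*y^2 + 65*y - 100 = (y - 4)*(y^2 - 10*y + 25) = (y - 5)*(y - 4)*(y - 5)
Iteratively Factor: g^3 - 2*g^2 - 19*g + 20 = (g + 4)*(g^2 - 6*g + 5) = (g - 5)*(g + 4)*(g - 1)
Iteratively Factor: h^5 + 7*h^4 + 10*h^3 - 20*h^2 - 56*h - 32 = (h + 2)*(h^4 + 5*h^3 - 20*h - 16) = (h - 2)*(h + 2)*(h^3 + 7*h^2 + 14*h + 8) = (h - 2)*(h + 2)^2*(h^2 + 5*h + 4) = (h - 2)*(h + 2)^2*(h + 4)*(h + 1)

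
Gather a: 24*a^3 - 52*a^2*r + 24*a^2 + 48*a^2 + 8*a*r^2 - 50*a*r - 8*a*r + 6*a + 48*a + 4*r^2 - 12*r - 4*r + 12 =24*a^3 + a^2*(72 - 52*r) + a*(8*r^2 - 58*r + 54) + 4*r^2 - 16*r + 12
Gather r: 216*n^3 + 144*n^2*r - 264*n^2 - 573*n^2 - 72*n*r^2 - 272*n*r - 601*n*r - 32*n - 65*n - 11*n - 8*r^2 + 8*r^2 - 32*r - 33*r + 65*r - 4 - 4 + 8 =216*n^3 - 837*n^2 - 72*n*r^2 - 108*n + r*(144*n^2 - 873*n)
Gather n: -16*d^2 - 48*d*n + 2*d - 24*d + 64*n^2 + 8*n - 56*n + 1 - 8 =-16*d^2 - 22*d + 64*n^2 + n*(-48*d - 48) - 7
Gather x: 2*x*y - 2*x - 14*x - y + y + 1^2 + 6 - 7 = x*(2*y - 16)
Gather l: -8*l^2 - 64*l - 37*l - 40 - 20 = -8*l^2 - 101*l - 60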